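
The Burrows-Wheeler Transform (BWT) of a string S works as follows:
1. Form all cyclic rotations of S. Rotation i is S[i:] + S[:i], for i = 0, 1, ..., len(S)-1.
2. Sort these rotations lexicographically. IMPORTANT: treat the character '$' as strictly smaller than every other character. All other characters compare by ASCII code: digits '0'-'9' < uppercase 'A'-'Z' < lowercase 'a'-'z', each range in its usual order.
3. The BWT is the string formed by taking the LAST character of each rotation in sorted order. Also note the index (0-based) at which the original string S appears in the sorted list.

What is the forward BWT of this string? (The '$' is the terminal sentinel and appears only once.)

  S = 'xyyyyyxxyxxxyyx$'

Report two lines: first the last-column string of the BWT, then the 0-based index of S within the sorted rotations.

All 16 rotations (rotation i = S[i:]+S[:i]):
  rot[0] = xyyyyyxxyxxxyyx$
  rot[1] = yyyyyxxyxxxyyx$x
  rot[2] = yyyyxxyxxxyyx$xy
  rot[3] = yyyxxyxxxyyx$xyy
  rot[4] = yyxxyxxxyyx$xyyy
  rot[5] = yxxyxxxyyx$xyyyy
  rot[6] = xxyxxxyyx$xyyyyy
  rot[7] = xyxxxyyx$xyyyyyx
  rot[8] = yxxxyyx$xyyyyyxx
  rot[9] = xxxyyx$xyyyyyxxy
  rot[10] = xxyyx$xyyyyyxxyx
  rot[11] = xyyx$xyyyyyxxyxx
  rot[12] = yyx$xyyyyyxxyxxx
  rot[13] = yx$xyyyyyxxyxxxy
  rot[14] = x$xyyyyyxxyxxxyy
  rot[15] = $xyyyyyxxyxxxyyx
Sorted (with $ < everything):
  sorted[0] = $xyyyyyxxyxxxyyx  (last char: 'x')
  sorted[1] = x$xyyyyyxxyxxxyy  (last char: 'y')
  sorted[2] = xxxyyx$xyyyyyxxy  (last char: 'y')
  sorted[3] = xxyxxxyyx$xyyyyy  (last char: 'y')
  sorted[4] = xxyyx$xyyyyyxxyx  (last char: 'x')
  sorted[5] = xyxxxyyx$xyyyyyx  (last char: 'x')
  sorted[6] = xyyx$xyyyyyxxyxx  (last char: 'x')
  sorted[7] = xyyyyyxxyxxxyyx$  (last char: '$')
  sorted[8] = yx$xyyyyyxxyxxxy  (last char: 'y')
  sorted[9] = yxxxyyx$xyyyyyxx  (last char: 'x')
  sorted[10] = yxxyxxxyyx$xyyyy  (last char: 'y')
  sorted[11] = yyx$xyyyyyxxyxxx  (last char: 'x')
  sorted[12] = yyxxyxxxyyx$xyyy  (last char: 'y')
  sorted[13] = yyyxxyxxxyyx$xyy  (last char: 'y')
  sorted[14] = yyyyxxyxxxyyx$xy  (last char: 'y')
  sorted[15] = yyyyyxxyxxxyyx$x  (last char: 'x')
Last column: xyyyxxx$yxyxyyyx
Original string S is at sorted index 7

Answer: xyyyxxx$yxyxyyyx
7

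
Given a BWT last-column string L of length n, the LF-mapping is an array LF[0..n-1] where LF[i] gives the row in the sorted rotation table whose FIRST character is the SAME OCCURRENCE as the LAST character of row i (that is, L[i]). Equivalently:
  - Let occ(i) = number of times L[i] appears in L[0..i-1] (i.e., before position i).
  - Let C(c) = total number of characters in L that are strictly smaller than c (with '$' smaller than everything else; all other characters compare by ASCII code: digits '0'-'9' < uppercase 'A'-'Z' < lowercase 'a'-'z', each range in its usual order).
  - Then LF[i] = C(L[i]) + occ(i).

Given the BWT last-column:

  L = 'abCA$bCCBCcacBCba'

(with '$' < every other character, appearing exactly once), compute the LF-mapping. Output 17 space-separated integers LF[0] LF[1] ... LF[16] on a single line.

Char counts: '$':1, 'A':1, 'B':2, 'C':5, 'a':3, 'b':3, 'c':2
C (first-col start): C('$')=0, C('A')=1, C('B')=2, C('C')=4, C('a')=9, C('b')=12, C('c')=15
L[0]='a': occ=0, LF[0]=C('a')+0=9+0=9
L[1]='b': occ=0, LF[1]=C('b')+0=12+0=12
L[2]='C': occ=0, LF[2]=C('C')+0=4+0=4
L[3]='A': occ=0, LF[3]=C('A')+0=1+0=1
L[4]='$': occ=0, LF[4]=C('$')+0=0+0=0
L[5]='b': occ=1, LF[5]=C('b')+1=12+1=13
L[6]='C': occ=1, LF[6]=C('C')+1=4+1=5
L[7]='C': occ=2, LF[7]=C('C')+2=4+2=6
L[8]='B': occ=0, LF[8]=C('B')+0=2+0=2
L[9]='C': occ=3, LF[9]=C('C')+3=4+3=7
L[10]='c': occ=0, LF[10]=C('c')+0=15+0=15
L[11]='a': occ=1, LF[11]=C('a')+1=9+1=10
L[12]='c': occ=1, LF[12]=C('c')+1=15+1=16
L[13]='B': occ=1, LF[13]=C('B')+1=2+1=3
L[14]='C': occ=4, LF[14]=C('C')+4=4+4=8
L[15]='b': occ=2, LF[15]=C('b')+2=12+2=14
L[16]='a': occ=2, LF[16]=C('a')+2=9+2=11

Answer: 9 12 4 1 0 13 5 6 2 7 15 10 16 3 8 14 11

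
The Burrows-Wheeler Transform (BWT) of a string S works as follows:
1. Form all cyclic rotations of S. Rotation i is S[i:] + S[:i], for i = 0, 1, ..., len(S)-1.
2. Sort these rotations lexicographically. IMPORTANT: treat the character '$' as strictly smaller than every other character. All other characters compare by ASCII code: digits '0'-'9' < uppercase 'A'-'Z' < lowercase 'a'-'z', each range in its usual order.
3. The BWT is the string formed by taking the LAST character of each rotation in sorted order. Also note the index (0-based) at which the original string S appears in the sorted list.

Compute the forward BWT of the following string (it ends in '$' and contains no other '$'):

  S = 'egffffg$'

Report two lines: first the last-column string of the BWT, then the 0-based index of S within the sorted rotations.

All 8 rotations (rotation i = S[i:]+S[:i]):
  rot[0] = egffffg$
  rot[1] = gffffg$e
  rot[2] = ffffg$eg
  rot[3] = fffg$egf
  rot[4] = ffg$egff
  rot[5] = fg$egfff
  rot[6] = g$egffff
  rot[7] = $egffffg
Sorted (with $ < everything):
  sorted[0] = $egffffg  (last char: 'g')
  sorted[1] = egffffg$  (last char: '$')
  sorted[2] = ffffg$eg  (last char: 'g')
  sorted[3] = fffg$egf  (last char: 'f')
  sorted[4] = ffg$egff  (last char: 'f')
  sorted[5] = fg$egfff  (last char: 'f')
  sorted[6] = g$egffff  (last char: 'f')
  sorted[7] = gffffg$e  (last char: 'e')
Last column: g$gffffe
Original string S is at sorted index 1

Answer: g$gffffe
1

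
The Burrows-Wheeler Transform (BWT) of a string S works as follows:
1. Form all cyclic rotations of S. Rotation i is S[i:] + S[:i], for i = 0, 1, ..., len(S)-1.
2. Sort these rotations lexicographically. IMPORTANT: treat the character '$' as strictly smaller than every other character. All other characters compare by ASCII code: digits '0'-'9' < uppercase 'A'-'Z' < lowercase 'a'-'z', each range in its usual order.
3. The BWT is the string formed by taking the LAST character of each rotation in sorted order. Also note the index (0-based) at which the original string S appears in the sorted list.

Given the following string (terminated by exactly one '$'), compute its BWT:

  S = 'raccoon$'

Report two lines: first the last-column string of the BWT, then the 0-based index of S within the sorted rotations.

All 8 rotations (rotation i = S[i:]+S[:i]):
  rot[0] = raccoon$
  rot[1] = accoon$r
  rot[2] = ccoon$ra
  rot[3] = coon$rac
  rot[4] = oon$racc
  rot[5] = on$racco
  rot[6] = n$raccoo
  rot[7] = $raccoon
Sorted (with $ < everything):
  sorted[0] = $raccoon  (last char: 'n')
  sorted[1] = accoon$r  (last char: 'r')
  sorted[2] = ccoon$ra  (last char: 'a')
  sorted[3] = coon$rac  (last char: 'c')
  sorted[4] = n$raccoo  (last char: 'o')
  sorted[5] = on$racco  (last char: 'o')
  sorted[6] = oon$racc  (last char: 'c')
  sorted[7] = raccoon$  (last char: '$')
Last column: nracooc$
Original string S is at sorted index 7

Answer: nracooc$
7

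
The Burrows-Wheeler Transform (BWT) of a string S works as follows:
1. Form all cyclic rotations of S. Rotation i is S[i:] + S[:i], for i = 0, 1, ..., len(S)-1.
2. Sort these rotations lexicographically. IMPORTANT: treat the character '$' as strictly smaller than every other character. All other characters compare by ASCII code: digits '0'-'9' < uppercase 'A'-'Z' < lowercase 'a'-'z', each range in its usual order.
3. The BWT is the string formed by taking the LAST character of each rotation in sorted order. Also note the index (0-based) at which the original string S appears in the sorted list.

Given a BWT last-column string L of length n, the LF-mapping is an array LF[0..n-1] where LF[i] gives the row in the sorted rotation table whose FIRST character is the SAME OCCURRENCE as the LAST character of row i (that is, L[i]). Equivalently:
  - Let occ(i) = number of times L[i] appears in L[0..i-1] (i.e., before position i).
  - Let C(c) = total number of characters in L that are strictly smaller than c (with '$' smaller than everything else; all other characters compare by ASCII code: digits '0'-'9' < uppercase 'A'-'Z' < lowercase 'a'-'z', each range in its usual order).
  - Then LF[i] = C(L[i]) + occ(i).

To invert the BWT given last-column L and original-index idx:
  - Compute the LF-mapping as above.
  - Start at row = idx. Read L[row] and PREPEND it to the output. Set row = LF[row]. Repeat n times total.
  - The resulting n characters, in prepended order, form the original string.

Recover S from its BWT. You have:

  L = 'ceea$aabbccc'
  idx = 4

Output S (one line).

Answer: bcceabceaac$

Derivation:
LF mapping: 6 10 11 1 0 2 3 4 5 7 8 9
Walk LF starting at row 4, prepending L[row]:
  step 1: row=4, L[4]='$', prepend. Next row=LF[4]=0
  step 2: row=0, L[0]='c', prepend. Next row=LF[0]=6
  step 3: row=6, L[6]='a', prepend. Next row=LF[6]=3
  step 4: row=3, L[3]='a', prepend. Next row=LF[3]=1
  step 5: row=1, L[1]='e', prepend. Next row=LF[1]=10
  step 6: row=10, L[10]='c', prepend. Next row=LF[10]=8
  step 7: row=8, L[8]='b', prepend. Next row=LF[8]=5
  step 8: row=5, L[5]='a', prepend. Next row=LF[5]=2
  step 9: row=2, L[2]='e', prepend. Next row=LF[2]=11
  step 10: row=11, L[11]='c', prepend. Next row=LF[11]=9
  step 11: row=9, L[9]='c', prepend. Next row=LF[9]=7
  step 12: row=7, L[7]='b', prepend. Next row=LF[7]=4
Reversed output: bcceabceaac$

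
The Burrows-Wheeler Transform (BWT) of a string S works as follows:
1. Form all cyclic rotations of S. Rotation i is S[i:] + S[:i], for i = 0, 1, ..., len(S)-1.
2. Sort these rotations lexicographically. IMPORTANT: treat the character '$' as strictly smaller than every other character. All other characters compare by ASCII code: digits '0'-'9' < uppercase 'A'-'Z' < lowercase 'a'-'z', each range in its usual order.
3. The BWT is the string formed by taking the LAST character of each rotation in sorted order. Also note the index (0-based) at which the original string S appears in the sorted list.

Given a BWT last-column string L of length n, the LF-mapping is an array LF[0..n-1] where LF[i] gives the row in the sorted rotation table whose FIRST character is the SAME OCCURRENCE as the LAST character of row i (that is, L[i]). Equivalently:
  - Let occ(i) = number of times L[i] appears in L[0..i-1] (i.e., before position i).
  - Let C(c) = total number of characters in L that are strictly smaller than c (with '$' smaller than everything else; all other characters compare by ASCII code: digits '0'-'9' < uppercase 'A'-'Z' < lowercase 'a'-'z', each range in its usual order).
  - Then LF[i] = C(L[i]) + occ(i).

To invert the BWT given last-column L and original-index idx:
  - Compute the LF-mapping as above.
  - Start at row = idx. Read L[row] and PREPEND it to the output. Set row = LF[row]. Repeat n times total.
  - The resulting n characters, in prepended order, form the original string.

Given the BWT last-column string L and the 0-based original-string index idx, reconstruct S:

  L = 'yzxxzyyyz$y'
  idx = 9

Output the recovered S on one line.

Answer: zyyyyzzxxy$

Derivation:
LF mapping: 3 8 1 2 9 4 5 6 10 0 7
Walk LF starting at row 9, prepending L[row]:
  step 1: row=9, L[9]='$', prepend. Next row=LF[9]=0
  step 2: row=0, L[0]='y', prepend. Next row=LF[0]=3
  step 3: row=3, L[3]='x', prepend. Next row=LF[3]=2
  step 4: row=2, L[2]='x', prepend. Next row=LF[2]=1
  step 5: row=1, L[1]='z', prepend. Next row=LF[1]=8
  step 6: row=8, L[8]='z', prepend. Next row=LF[8]=10
  step 7: row=10, L[10]='y', prepend. Next row=LF[10]=7
  step 8: row=7, L[7]='y', prepend. Next row=LF[7]=6
  step 9: row=6, L[6]='y', prepend. Next row=LF[6]=5
  step 10: row=5, L[5]='y', prepend. Next row=LF[5]=4
  step 11: row=4, L[4]='z', prepend. Next row=LF[4]=9
Reversed output: zyyyyzzxxy$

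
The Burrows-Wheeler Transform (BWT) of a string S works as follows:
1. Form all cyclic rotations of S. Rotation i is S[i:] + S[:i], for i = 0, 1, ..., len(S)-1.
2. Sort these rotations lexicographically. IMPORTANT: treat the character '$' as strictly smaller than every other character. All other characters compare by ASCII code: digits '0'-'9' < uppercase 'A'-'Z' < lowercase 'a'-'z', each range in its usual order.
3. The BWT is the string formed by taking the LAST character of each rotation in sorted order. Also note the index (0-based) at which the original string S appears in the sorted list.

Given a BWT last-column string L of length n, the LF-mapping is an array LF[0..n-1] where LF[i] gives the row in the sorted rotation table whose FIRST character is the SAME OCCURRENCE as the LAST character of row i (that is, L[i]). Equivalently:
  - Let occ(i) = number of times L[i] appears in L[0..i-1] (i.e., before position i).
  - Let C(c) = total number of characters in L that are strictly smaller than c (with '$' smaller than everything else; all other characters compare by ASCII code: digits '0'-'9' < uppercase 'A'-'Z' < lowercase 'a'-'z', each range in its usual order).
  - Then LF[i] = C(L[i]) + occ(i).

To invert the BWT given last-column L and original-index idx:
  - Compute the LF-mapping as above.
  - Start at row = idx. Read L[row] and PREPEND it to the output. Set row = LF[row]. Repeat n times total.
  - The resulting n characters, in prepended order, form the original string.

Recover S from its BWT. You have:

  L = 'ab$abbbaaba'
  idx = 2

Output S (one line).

LF mapping: 1 6 0 2 7 8 9 3 4 10 5
Walk LF starting at row 2, prepending L[row]:
  step 1: row=2, L[2]='$', prepend. Next row=LF[2]=0
  step 2: row=0, L[0]='a', prepend. Next row=LF[0]=1
  step 3: row=1, L[1]='b', prepend. Next row=LF[1]=6
  step 4: row=6, L[6]='b', prepend. Next row=LF[6]=9
  step 5: row=9, L[9]='b', prepend. Next row=LF[9]=10
  step 6: row=10, L[10]='a', prepend. Next row=LF[10]=5
  step 7: row=5, L[5]='b', prepend. Next row=LF[5]=8
  step 8: row=8, L[8]='a', prepend. Next row=LF[8]=4
  step 9: row=4, L[4]='b', prepend. Next row=LF[4]=7
  step 10: row=7, L[7]='a', prepend. Next row=LF[7]=3
  step 11: row=3, L[3]='a', prepend. Next row=LF[3]=2
Reversed output: aabababbba$

Answer: aabababbba$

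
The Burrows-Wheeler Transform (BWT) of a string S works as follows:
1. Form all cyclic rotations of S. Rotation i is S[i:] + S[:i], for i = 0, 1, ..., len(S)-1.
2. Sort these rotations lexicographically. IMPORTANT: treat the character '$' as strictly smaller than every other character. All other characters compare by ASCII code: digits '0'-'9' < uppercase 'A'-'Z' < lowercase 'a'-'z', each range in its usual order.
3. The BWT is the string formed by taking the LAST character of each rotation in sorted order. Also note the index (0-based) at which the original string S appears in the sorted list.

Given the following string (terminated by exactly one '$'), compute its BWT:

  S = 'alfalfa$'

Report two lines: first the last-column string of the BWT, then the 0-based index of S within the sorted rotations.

Answer: aff$llaa
3

Derivation:
All 8 rotations (rotation i = S[i:]+S[:i]):
  rot[0] = alfalfa$
  rot[1] = lfalfa$a
  rot[2] = falfa$al
  rot[3] = alfa$alf
  rot[4] = lfa$alfa
  rot[5] = fa$alfal
  rot[6] = a$alfalf
  rot[7] = $alfalfa
Sorted (with $ < everything):
  sorted[0] = $alfalfa  (last char: 'a')
  sorted[1] = a$alfalf  (last char: 'f')
  sorted[2] = alfa$alf  (last char: 'f')
  sorted[3] = alfalfa$  (last char: '$')
  sorted[4] = fa$alfal  (last char: 'l')
  sorted[5] = falfa$al  (last char: 'l')
  sorted[6] = lfa$alfa  (last char: 'a')
  sorted[7] = lfalfa$a  (last char: 'a')
Last column: aff$llaa
Original string S is at sorted index 3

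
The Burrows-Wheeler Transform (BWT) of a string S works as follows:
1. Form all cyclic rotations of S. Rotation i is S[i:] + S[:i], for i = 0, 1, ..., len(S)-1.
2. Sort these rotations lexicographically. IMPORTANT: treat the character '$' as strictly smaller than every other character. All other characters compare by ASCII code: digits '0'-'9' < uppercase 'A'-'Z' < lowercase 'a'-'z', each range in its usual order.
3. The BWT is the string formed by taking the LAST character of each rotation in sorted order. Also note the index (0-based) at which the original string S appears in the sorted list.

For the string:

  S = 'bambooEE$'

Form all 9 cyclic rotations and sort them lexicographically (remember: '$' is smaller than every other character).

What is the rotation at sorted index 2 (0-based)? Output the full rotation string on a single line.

Answer: EE$bamboo

Derivation:
All 9 rotations (rotation i = S[i:]+S[:i]):
  rot[0] = bambooEE$
  rot[1] = ambooEE$b
  rot[2] = mbooEE$ba
  rot[3] = booEE$bam
  rot[4] = ooEE$bamb
  rot[5] = oEE$bambo
  rot[6] = EE$bamboo
  rot[7] = E$bambooE
  rot[8] = $bambooEE
Sorted (with $ < everything):
  sorted[0] = $bambooEE
  sorted[1] = E$bambooE
  sorted[2] = EE$bamboo
  sorted[3] = ambooEE$b
  sorted[4] = bambooEE$
  sorted[5] = booEE$bam
  sorted[6] = mbooEE$ba
  sorted[7] = oEE$bambo
  sorted[8] = ooEE$bamb
sorted[2] = EE$bamboo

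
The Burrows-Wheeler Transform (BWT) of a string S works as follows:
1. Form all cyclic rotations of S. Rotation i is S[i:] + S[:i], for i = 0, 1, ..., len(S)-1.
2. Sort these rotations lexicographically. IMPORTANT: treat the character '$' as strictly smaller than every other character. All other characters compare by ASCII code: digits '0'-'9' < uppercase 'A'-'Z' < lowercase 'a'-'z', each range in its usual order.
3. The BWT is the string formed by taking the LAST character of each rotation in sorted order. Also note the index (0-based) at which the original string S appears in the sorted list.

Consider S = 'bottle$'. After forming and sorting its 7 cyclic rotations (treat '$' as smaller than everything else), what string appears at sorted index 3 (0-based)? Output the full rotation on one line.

All 7 rotations (rotation i = S[i:]+S[:i]):
  rot[0] = bottle$
  rot[1] = ottle$b
  rot[2] = ttle$bo
  rot[3] = tle$bot
  rot[4] = le$bott
  rot[5] = e$bottl
  rot[6] = $bottle
Sorted (with $ < everything):
  sorted[0] = $bottle
  sorted[1] = bottle$
  sorted[2] = e$bottl
  sorted[3] = le$bott
  sorted[4] = ottle$b
  sorted[5] = tle$bot
  sorted[6] = ttle$bo
sorted[3] = le$bott

Answer: le$bott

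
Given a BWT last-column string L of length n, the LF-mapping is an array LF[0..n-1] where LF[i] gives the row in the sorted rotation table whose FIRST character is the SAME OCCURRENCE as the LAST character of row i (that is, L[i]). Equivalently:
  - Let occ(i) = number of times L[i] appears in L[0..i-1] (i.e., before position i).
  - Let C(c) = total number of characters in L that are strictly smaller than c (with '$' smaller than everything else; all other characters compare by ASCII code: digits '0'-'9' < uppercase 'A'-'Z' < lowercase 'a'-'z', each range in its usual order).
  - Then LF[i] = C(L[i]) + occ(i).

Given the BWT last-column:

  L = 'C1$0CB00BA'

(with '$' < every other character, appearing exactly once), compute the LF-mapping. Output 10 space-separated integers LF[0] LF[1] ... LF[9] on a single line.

Char counts: '$':1, '0':3, '1':1, 'A':1, 'B':2, 'C':2
C (first-col start): C('$')=0, C('0')=1, C('1')=4, C('A')=5, C('B')=6, C('C')=8
L[0]='C': occ=0, LF[0]=C('C')+0=8+0=8
L[1]='1': occ=0, LF[1]=C('1')+0=4+0=4
L[2]='$': occ=0, LF[2]=C('$')+0=0+0=0
L[3]='0': occ=0, LF[3]=C('0')+0=1+0=1
L[4]='C': occ=1, LF[4]=C('C')+1=8+1=9
L[5]='B': occ=0, LF[5]=C('B')+0=6+0=6
L[6]='0': occ=1, LF[6]=C('0')+1=1+1=2
L[7]='0': occ=2, LF[7]=C('0')+2=1+2=3
L[8]='B': occ=1, LF[8]=C('B')+1=6+1=7
L[9]='A': occ=0, LF[9]=C('A')+0=5+0=5

Answer: 8 4 0 1 9 6 2 3 7 5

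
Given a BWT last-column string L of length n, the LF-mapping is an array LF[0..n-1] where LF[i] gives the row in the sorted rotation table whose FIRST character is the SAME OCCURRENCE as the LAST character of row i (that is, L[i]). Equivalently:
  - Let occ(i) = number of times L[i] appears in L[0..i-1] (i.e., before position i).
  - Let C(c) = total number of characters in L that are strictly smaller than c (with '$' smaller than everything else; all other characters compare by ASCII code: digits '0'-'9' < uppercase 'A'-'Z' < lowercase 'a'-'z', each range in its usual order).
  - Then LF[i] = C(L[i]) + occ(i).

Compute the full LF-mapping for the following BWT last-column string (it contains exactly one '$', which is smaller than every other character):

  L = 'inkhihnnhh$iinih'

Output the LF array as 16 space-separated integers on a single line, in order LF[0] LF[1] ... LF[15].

Char counts: '$':1, 'h':5, 'i':5, 'k':1, 'n':4
C (first-col start): C('$')=0, C('h')=1, C('i')=6, C('k')=11, C('n')=12
L[0]='i': occ=0, LF[0]=C('i')+0=6+0=6
L[1]='n': occ=0, LF[1]=C('n')+0=12+0=12
L[2]='k': occ=0, LF[2]=C('k')+0=11+0=11
L[3]='h': occ=0, LF[3]=C('h')+0=1+0=1
L[4]='i': occ=1, LF[4]=C('i')+1=6+1=7
L[5]='h': occ=1, LF[5]=C('h')+1=1+1=2
L[6]='n': occ=1, LF[6]=C('n')+1=12+1=13
L[7]='n': occ=2, LF[7]=C('n')+2=12+2=14
L[8]='h': occ=2, LF[8]=C('h')+2=1+2=3
L[9]='h': occ=3, LF[9]=C('h')+3=1+3=4
L[10]='$': occ=0, LF[10]=C('$')+0=0+0=0
L[11]='i': occ=2, LF[11]=C('i')+2=6+2=8
L[12]='i': occ=3, LF[12]=C('i')+3=6+3=9
L[13]='n': occ=3, LF[13]=C('n')+3=12+3=15
L[14]='i': occ=4, LF[14]=C('i')+4=6+4=10
L[15]='h': occ=4, LF[15]=C('h')+4=1+4=5

Answer: 6 12 11 1 7 2 13 14 3 4 0 8 9 15 10 5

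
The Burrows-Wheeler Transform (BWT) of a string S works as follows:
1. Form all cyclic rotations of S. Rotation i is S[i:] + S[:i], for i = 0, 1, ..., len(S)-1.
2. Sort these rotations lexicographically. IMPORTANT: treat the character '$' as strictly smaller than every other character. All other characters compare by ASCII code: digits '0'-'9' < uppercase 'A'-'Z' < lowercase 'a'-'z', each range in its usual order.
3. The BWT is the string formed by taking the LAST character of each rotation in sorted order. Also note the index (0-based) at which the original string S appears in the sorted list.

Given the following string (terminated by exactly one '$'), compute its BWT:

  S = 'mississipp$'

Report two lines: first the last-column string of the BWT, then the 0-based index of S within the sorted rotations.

All 11 rotations (rotation i = S[i:]+S[:i]):
  rot[0] = mississipp$
  rot[1] = ississipp$m
  rot[2] = ssissipp$mi
  rot[3] = sissipp$mis
  rot[4] = issipp$miss
  rot[5] = ssipp$missi
  rot[6] = sipp$missis
  rot[7] = ipp$mississ
  rot[8] = pp$mississi
  rot[9] = p$mississip
  rot[10] = $mississipp
Sorted (with $ < everything):
  sorted[0] = $mississipp  (last char: 'p')
  sorted[1] = ipp$mississ  (last char: 's')
  sorted[2] = issipp$miss  (last char: 's')
  sorted[3] = ississipp$m  (last char: 'm')
  sorted[4] = mississipp$  (last char: '$')
  sorted[5] = p$mississip  (last char: 'p')
  sorted[6] = pp$mississi  (last char: 'i')
  sorted[7] = sipp$missis  (last char: 's')
  sorted[8] = sissipp$mis  (last char: 's')
  sorted[9] = ssipp$missi  (last char: 'i')
  sorted[10] = ssissipp$mi  (last char: 'i')
Last column: pssm$pissii
Original string S is at sorted index 4

Answer: pssm$pissii
4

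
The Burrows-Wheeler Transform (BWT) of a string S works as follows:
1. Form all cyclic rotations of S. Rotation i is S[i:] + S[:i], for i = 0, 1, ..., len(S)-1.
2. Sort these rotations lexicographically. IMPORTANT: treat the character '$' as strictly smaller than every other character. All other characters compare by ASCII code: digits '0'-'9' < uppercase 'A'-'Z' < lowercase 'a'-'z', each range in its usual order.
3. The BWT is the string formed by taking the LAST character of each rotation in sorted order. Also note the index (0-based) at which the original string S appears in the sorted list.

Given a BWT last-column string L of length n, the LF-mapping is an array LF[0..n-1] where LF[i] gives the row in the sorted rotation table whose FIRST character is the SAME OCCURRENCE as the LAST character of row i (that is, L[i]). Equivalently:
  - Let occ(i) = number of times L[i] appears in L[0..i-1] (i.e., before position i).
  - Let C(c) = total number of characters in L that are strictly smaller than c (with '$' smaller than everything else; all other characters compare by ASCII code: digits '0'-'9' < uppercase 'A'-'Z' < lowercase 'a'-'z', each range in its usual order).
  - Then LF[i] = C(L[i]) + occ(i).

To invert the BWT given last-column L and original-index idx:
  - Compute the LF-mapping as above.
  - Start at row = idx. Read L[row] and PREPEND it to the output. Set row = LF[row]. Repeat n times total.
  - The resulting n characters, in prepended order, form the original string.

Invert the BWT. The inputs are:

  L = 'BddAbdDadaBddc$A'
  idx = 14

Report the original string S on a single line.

LF mapping: 3 10 11 1 8 12 5 6 13 7 4 14 15 9 0 2
Walk LF starting at row 14, prepending L[row]:
  step 1: row=14, L[14]='$', prepend. Next row=LF[14]=0
  step 2: row=0, L[0]='B', prepend. Next row=LF[0]=3
  step 3: row=3, L[3]='A', prepend. Next row=LF[3]=1
  step 4: row=1, L[1]='d', prepend. Next row=LF[1]=10
  step 5: row=10, L[10]='B', prepend. Next row=LF[10]=4
  step 6: row=4, L[4]='b', prepend. Next row=LF[4]=8
  step 7: row=8, L[8]='d', prepend. Next row=LF[8]=13
  step 8: row=13, L[13]='c', prepend. Next row=LF[13]=9
  step 9: row=9, L[9]='a', prepend. Next row=LF[9]=7
  step 10: row=7, L[7]='a', prepend. Next row=LF[7]=6
  step 11: row=6, L[6]='D', prepend. Next row=LF[6]=5
  step 12: row=5, L[5]='d', prepend. Next row=LF[5]=12
  step 13: row=12, L[12]='d', prepend. Next row=LF[12]=15
  step 14: row=15, L[15]='A', prepend. Next row=LF[15]=2
  step 15: row=2, L[2]='d', prepend. Next row=LF[2]=11
  step 16: row=11, L[11]='d', prepend. Next row=LF[11]=14
Reversed output: ddAddDaacdbBdAB$

Answer: ddAddDaacdbBdAB$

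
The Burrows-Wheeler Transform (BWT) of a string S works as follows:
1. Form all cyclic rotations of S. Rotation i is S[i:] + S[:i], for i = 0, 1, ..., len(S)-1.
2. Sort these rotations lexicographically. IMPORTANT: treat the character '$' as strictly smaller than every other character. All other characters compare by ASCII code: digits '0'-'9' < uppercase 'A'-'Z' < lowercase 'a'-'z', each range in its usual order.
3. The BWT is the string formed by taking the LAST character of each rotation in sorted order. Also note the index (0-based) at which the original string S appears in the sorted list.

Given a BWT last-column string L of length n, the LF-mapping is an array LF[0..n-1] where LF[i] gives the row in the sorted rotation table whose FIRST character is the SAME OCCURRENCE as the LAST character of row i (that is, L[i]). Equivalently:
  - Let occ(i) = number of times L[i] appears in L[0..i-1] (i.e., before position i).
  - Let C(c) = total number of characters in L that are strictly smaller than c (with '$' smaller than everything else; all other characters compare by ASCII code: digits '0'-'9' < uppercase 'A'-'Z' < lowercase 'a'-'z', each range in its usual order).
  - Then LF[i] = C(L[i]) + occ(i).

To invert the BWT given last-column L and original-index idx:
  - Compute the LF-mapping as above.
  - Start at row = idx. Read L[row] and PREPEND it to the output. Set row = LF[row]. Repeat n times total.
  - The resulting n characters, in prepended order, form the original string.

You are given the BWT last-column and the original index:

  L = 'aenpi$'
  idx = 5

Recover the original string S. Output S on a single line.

LF mapping: 1 2 4 5 3 0
Walk LF starting at row 5, prepending L[row]:
  step 1: row=5, L[5]='$', prepend. Next row=LF[5]=0
  step 2: row=0, L[0]='a', prepend. Next row=LF[0]=1
  step 3: row=1, L[1]='e', prepend. Next row=LF[1]=2
  step 4: row=2, L[2]='n', prepend. Next row=LF[2]=4
  step 5: row=4, L[4]='i', prepend. Next row=LF[4]=3
  step 6: row=3, L[3]='p', prepend. Next row=LF[3]=5
Reversed output: pinea$

Answer: pinea$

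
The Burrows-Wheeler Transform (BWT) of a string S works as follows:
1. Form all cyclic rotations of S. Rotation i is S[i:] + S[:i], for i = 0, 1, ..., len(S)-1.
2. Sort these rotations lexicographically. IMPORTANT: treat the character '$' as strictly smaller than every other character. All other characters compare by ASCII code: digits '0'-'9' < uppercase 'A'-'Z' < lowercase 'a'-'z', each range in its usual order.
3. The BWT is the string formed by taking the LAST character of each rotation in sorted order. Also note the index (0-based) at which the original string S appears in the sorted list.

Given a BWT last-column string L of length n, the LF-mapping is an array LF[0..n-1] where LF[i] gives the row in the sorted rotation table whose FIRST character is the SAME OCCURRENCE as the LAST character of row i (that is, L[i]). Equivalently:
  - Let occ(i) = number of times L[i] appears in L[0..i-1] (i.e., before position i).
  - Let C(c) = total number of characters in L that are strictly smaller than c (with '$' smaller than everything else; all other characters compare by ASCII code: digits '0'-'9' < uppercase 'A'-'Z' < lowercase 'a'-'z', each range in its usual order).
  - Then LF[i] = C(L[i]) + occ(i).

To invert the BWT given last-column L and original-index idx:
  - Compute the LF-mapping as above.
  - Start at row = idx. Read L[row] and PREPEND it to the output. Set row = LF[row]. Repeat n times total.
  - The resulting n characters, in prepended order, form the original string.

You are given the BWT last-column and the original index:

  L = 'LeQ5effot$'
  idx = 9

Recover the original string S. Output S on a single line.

Answer: toffee5QL$

Derivation:
LF mapping: 2 4 3 1 5 6 7 8 9 0
Walk LF starting at row 9, prepending L[row]:
  step 1: row=9, L[9]='$', prepend. Next row=LF[9]=0
  step 2: row=0, L[0]='L', prepend. Next row=LF[0]=2
  step 3: row=2, L[2]='Q', prepend. Next row=LF[2]=3
  step 4: row=3, L[3]='5', prepend. Next row=LF[3]=1
  step 5: row=1, L[1]='e', prepend. Next row=LF[1]=4
  step 6: row=4, L[4]='e', prepend. Next row=LF[4]=5
  step 7: row=5, L[5]='f', prepend. Next row=LF[5]=6
  step 8: row=6, L[6]='f', prepend. Next row=LF[6]=7
  step 9: row=7, L[7]='o', prepend. Next row=LF[7]=8
  step 10: row=8, L[8]='t', prepend. Next row=LF[8]=9
Reversed output: toffee5QL$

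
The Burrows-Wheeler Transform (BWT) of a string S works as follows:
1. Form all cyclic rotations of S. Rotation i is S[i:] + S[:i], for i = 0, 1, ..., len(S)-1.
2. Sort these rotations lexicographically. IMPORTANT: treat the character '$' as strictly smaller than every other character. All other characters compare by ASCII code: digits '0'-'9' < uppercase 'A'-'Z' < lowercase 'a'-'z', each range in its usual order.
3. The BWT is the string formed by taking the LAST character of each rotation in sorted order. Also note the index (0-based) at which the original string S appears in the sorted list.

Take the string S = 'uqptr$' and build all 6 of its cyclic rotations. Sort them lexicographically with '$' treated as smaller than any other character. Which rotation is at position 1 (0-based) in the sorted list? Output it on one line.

Answer: ptr$uq

Derivation:
All 6 rotations (rotation i = S[i:]+S[:i]):
  rot[0] = uqptr$
  rot[1] = qptr$u
  rot[2] = ptr$uq
  rot[3] = tr$uqp
  rot[4] = r$uqpt
  rot[5] = $uqptr
Sorted (with $ < everything):
  sorted[0] = $uqptr
  sorted[1] = ptr$uq
  sorted[2] = qptr$u
  sorted[3] = r$uqpt
  sorted[4] = tr$uqp
  sorted[5] = uqptr$
sorted[1] = ptr$uq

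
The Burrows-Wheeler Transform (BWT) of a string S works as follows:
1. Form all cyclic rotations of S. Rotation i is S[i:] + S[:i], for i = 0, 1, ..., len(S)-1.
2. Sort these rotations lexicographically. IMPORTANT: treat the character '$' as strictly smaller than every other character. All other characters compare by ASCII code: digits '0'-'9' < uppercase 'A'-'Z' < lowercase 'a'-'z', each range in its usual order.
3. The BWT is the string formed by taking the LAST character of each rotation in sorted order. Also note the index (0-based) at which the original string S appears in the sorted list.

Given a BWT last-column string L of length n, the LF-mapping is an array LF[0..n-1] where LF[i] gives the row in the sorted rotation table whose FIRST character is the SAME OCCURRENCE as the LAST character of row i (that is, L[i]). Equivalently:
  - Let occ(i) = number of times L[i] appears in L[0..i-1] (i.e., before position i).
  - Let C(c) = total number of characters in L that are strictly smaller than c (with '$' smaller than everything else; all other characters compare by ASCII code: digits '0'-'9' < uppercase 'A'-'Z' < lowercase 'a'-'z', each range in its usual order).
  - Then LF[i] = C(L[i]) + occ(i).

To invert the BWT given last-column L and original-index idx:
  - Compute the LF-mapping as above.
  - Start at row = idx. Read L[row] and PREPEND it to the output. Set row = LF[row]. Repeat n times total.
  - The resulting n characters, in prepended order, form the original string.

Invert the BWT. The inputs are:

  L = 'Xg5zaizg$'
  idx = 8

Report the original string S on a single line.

Answer: zigzag5X$

Derivation:
LF mapping: 2 4 1 7 3 6 8 5 0
Walk LF starting at row 8, prepending L[row]:
  step 1: row=8, L[8]='$', prepend. Next row=LF[8]=0
  step 2: row=0, L[0]='X', prepend. Next row=LF[0]=2
  step 3: row=2, L[2]='5', prepend. Next row=LF[2]=1
  step 4: row=1, L[1]='g', prepend. Next row=LF[1]=4
  step 5: row=4, L[4]='a', prepend. Next row=LF[4]=3
  step 6: row=3, L[3]='z', prepend. Next row=LF[3]=7
  step 7: row=7, L[7]='g', prepend. Next row=LF[7]=5
  step 8: row=5, L[5]='i', prepend. Next row=LF[5]=6
  step 9: row=6, L[6]='z', prepend. Next row=LF[6]=8
Reversed output: zigzag5X$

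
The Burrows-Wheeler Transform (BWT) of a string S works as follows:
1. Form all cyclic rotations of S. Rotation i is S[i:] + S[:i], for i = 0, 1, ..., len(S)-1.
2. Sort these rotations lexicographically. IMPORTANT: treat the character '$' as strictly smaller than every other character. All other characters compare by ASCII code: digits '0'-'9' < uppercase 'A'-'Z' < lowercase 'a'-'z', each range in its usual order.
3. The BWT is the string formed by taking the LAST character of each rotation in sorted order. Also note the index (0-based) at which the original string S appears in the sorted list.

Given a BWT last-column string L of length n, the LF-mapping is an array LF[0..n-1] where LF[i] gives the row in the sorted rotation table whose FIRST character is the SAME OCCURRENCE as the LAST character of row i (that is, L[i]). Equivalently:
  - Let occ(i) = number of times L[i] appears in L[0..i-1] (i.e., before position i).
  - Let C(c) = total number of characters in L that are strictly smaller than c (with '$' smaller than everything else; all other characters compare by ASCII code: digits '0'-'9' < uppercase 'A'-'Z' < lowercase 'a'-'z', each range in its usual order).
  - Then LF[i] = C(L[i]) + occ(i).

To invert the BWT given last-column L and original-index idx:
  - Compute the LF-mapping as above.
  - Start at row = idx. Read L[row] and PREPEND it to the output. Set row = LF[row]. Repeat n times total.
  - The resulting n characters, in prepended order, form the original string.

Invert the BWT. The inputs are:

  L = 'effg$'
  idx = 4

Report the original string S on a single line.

LF mapping: 1 2 3 4 0
Walk LF starting at row 4, prepending L[row]:
  step 1: row=4, L[4]='$', prepend. Next row=LF[4]=0
  step 2: row=0, L[0]='e', prepend. Next row=LF[0]=1
  step 3: row=1, L[1]='f', prepend. Next row=LF[1]=2
  step 4: row=2, L[2]='f', prepend. Next row=LF[2]=3
  step 5: row=3, L[3]='g', prepend. Next row=LF[3]=4
Reversed output: gffe$

Answer: gffe$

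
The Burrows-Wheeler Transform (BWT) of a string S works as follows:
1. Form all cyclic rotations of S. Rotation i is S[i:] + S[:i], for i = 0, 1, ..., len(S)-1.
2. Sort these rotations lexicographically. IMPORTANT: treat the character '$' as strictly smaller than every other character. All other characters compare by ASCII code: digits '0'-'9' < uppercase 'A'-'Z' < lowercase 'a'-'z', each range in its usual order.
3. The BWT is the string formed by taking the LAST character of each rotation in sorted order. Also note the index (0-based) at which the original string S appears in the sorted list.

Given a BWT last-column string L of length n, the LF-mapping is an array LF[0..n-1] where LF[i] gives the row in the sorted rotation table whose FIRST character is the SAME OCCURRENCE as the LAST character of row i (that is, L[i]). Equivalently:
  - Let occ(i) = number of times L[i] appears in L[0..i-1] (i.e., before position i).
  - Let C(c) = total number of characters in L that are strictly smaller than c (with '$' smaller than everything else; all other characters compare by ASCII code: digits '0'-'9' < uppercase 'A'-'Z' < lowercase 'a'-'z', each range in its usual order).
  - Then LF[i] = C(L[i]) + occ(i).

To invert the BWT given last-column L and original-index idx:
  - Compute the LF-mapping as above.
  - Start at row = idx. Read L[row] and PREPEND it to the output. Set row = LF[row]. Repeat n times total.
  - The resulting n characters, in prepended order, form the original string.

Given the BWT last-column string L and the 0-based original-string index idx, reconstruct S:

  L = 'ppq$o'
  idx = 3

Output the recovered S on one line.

Answer: poqp$

Derivation:
LF mapping: 2 3 4 0 1
Walk LF starting at row 3, prepending L[row]:
  step 1: row=3, L[3]='$', prepend. Next row=LF[3]=0
  step 2: row=0, L[0]='p', prepend. Next row=LF[0]=2
  step 3: row=2, L[2]='q', prepend. Next row=LF[2]=4
  step 4: row=4, L[4]='o', prepend. Next row=LF[4]=1
  step 5: row=1, L[1]='p', prepend. Next row=LF[1]=3
Reversed output: poqp$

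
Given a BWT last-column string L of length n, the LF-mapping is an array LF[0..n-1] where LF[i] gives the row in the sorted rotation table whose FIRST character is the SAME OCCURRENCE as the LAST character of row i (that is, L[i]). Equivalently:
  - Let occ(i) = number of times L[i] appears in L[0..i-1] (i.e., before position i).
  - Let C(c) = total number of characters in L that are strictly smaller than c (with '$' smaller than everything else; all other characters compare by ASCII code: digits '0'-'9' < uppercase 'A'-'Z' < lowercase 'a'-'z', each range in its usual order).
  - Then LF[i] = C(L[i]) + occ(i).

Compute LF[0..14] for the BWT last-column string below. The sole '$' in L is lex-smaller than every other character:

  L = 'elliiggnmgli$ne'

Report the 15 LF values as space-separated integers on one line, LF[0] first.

Char counts: '$':1, 'e':2, 'g':3, 'i':3, 'l':3, 'm':1, 'n':2
C (first-col start): C('$')=0, C('e')=1, C('g')=3, C('i')=6, C('l')=9, C('m')=12, C('n')=13
L[0]='e': occ=0, LF[0]=C('e')+0=1+0=1
L[1]='l': occ=0, LF[1]=C('l')+0=9+0=9
L[2]='l': occ=1, LF[2]=C('l')+1=9+1=10
L[3]='i': occ=0, LF[3]=C('i')+0=6+0=6
L[4]='i': occ=1, LF[4]=C('i')+1=6+1=7
L[5]='g': occ=0, LF[5]=C('g')+0=3+0=3
L[6]='g': occ=1, LF[6]=C('g')+1=3+1=4
L[7]='n': occ=0, LF[7]=C('n')+0=13+0=13
L[8]='m': occ=0, LF[8]=C('m')+0=12+0=12
L[9]='g': occ=2, LF[9]=C('g')+2=3+2=5
L[10]='l': occ=2, LF[10]=C('l')+2=9+2=11
L[11]='i': occ=2, LF[11]=C('i')+2=6+2=8
L[12]='$': occ=0, LF[12]=C('$')+0=0+0=0
L[13]='n': occ=1, LF[13]=C('n')+1=13+1=14
L[14]='e': occ=1, LF[14]=C('e')+1=1+1=2

Answer: 1 9 10 6 7 3 4 13 12 5 11 8 0 14 2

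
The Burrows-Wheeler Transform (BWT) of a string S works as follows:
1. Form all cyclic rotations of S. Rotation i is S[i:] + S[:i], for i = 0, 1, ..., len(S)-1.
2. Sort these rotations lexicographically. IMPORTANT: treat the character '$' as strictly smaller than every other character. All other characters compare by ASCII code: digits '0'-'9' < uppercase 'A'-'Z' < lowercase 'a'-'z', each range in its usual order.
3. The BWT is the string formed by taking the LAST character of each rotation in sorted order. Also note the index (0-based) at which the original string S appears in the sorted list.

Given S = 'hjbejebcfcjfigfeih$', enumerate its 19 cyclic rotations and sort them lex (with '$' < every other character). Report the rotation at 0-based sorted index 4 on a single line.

Answer: cjfigfeih$hjbejebcf

Derivation:
All 19 rotations (rotation i = S[i:]+S[:i]):
  rot[0] = hjbejebcfcjfigfeih$
  rot[1] = jbejebcfcjfigfeih$h
  rot[2] = bejebcfcjfigfeih$hj
  rot[3] = ejebcfcjfigfeih$hjb
  rot[4] = jebcfcjfigfeih$hjbe
  rot[5] = ebcfcjfigfeih$hjbej
  rot[6] = bcfcjfigfeih$hjbeje
  rot[7] = cfcjfigfeih$hjbejeb
  rot[8] = fcjfigfeih$hjbejebc
  rot[9] = cjfigfeih$hjbejebcf
  rot[10] = jfigfeih$hjbejebcfc
  rot[11] = figfeih$hjbejebcfcj
  rot[12] = igfeih$hjbejebcfcjf
  rot[13] = gfeih$hjbejebcfcjfi
  rot[14] = feih$hjbejebcfcjfig
  rot[15] = eih$hjbejebcfcjfigf
  rot[16] = ih$hjbejebcfcjfigfe
  rot[17] = h$hjbejebcfcjfigfei
  rot[18] = $hjbejebcfcjfigfeih
Sorted (with $ < everything):
  sorted[0] = $hjbejebcfcjfigfeih
  sorted[1] = bcfcjfigfeih$hjbeje
  sorted[2] = bejebcfcjfigfeih$hj
  sorted[3] = cfcjfigfeih$hjbejeb
  sorted[4] = cjfigfeih$hjbejebcf
  sorted[5] = ebcfcjfigfeih$hjbej
  sorted[6] = eih$hjbejebcfcjfigf
  sorted[7] = ejebcfcjfigfeih$hjb
  sorted[8] = fcjfigfeih$hjbejebc
  sorted[9] = feih$hjbejebcfcjfig
  sorted[10] = figfeih$hjbejebcfcj
  sorted[11] = gfeih$hjbejebcfcjfi
  sorted[12] = h$hjbejebcfcjfigfei
  sorted[13] = hjbejebcfcjfigfeih$
  sorted[14] = igfeih$hjbejebcfcjf
  sorted[15] = ih$hjbejebcfcjfigfe
  sorted[16] = jbejebcfcjfigfeih$h
  sorted[17] = jebcfcjfigfeih$hjbe
  sorted[18] = jfigfeih$hjbejebcfc
sorted[4] = cjfigfeih$hjbejebcf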